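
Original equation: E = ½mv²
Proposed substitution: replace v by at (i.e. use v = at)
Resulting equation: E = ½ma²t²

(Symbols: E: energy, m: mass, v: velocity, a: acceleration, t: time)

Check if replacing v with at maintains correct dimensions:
Yes

[v] = [L T^-1] and [at] = [L T^-1]. These match, so the substitution replaces a quantity by one of the same dimensions and the result E = ½ma²t² has LHS [L^2 M T^-2] vs RHS [L^2 M T^-2] — still consistent.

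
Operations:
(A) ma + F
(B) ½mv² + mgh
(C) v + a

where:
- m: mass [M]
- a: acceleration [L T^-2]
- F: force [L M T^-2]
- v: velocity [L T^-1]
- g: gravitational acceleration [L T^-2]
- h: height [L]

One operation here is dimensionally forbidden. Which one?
(C) v + a

(A) ma + F: ma [L M T^-2] and F [L M T^-2] — same dimensions ✓
(B) ½mv² + mgh: ½mv² [L^2 M T^-2] and mgh [L^2 M T^-2] — same dimensions ✓
(C) v + a: v [L T^-1] and a [L T^-2] — different dimensions cannot be added/subtracted ✗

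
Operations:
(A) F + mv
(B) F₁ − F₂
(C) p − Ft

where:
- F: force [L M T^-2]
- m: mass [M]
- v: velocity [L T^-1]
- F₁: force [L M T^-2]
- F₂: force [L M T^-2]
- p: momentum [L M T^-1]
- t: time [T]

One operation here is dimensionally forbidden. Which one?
(A) F + mv

(A) F + mv: F [L M T^-2] and mv [L M T^-1] — different dimensions cannot be added/subtracted ✗
(B) F₁ − F₂: F₁ [L M T^-2] and F₂ [L M T^-2] — same dimensions ✓
(C) p − Ft: p [L M T^-1] and Ft [L M T^-1] — same dimensions ✓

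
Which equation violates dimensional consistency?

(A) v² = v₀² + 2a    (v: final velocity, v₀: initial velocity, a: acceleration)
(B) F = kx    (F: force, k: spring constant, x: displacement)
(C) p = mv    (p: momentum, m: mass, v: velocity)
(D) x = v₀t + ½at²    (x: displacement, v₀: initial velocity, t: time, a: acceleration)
(A) v² = v₀² + 2a

The equation (A) v² = v₀² + 2a is dimensionally incorrect.

LHS (v²): [L^2 T^-2]
RHS terms:
  - v₀²: [L^2 T^-2] ✓
  - 2a: [L T^-2] ✗ (does not match LHS)

The dimensions do not match. The other three equations balance.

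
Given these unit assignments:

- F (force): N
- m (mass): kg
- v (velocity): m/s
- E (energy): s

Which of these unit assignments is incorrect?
E

The variable E (energy) should have units J, not s.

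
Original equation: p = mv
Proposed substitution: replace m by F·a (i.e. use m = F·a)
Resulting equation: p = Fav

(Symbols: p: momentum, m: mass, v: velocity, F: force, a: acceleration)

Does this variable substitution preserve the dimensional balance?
No

[m] = [M] and [F·a] = [L^2 M T^-4]. These differ, so the substitution replaces a quantity by one of different dimensions and the result p = Fav has LHS [L M T^-1] vs RHS [L^3 M T^-5] — inconsistent.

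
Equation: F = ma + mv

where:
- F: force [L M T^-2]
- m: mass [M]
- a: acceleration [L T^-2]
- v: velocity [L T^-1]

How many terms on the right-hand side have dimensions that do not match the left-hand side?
1

LHS F: [L M T^-2]
- ma: [L M T^-2] ✓
- mv: [L M T^-1] ✗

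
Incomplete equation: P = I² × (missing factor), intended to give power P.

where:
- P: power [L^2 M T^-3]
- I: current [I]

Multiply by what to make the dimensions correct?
R (resistance), dimensions [I^-2 L^2 M T^-3]

P has dimensions [L^2 M T^-3] and I² has dimensions [I^2].
The missing factor must have dimensions [L^2 M T^-3] / [I^2] = [I^-2 L^2 M T^-3], i.e. resistance (R).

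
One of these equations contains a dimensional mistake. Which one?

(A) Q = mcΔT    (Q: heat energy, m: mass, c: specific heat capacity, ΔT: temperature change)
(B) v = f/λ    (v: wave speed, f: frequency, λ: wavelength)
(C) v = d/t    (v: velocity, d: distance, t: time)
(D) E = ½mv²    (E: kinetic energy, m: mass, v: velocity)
(B) v = f/λ

The equation (B) v = f/λ is dimensionally incorrect.

LHS (v): [L T^-1]
RHS (f/λ): [L^-1 T^-1] ✗

The dimensions do not match. The other three equations balance.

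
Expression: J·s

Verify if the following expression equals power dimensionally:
No

The expression J·s has dimensions [L^2 M T^-1], but power has dimensions [L^2 M T^-3].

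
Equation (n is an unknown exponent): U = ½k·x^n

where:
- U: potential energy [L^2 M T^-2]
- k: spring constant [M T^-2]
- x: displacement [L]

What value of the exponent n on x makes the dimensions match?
n = 2

U has dimensions [L^2 M T^-2]; x has dimensions [L].
The rest of the RHS has dimensions [M T^-2], so x^n must supply [L^2].
With n = 2: ½k·x^2 has dimensions [L^2 M T^-2], matching the LHS ✓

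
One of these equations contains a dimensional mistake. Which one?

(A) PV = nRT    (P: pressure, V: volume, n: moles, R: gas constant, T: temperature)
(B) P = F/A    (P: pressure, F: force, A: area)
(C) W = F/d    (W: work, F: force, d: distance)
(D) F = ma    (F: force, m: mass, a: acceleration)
(C) W = F/d

The equation (C) W = F/d is dimensionally incorrect.

LHS (W): [L^2 M T^-2]
RHS (F/d): [M T^-2] ✗

The dimensions do not match. The other three equations balance.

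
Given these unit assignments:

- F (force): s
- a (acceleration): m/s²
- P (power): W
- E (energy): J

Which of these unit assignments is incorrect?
F

The variable F (force) should have units N, not s.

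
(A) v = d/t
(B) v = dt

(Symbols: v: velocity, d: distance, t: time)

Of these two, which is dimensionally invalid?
(B)

(A) v = d/t: LHS [L T^-1], RHS [L T^-1] ✓
(B) v = dt: LHS [L T^-1], RHS [L T] ✗

Expression (B) v = dt is dimensionally incorrect.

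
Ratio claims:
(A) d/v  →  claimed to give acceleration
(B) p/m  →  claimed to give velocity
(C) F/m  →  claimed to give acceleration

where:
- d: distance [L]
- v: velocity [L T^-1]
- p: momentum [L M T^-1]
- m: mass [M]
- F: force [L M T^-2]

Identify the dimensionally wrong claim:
(A) d/v does not give acceleration

(A) d/v: [T] ≠ acceleration [L T^-2] ✗
(B) p/m: [L T^-1] = velocity [L T^-1] ✓
(C) F/m: [L T^-2] = acceleration [L T^-2] ✓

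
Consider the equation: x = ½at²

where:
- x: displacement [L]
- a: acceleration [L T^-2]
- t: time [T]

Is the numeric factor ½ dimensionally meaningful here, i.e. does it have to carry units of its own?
No

x has dimensions [L] and at² already has dimensions [L], so the equation balances without ½ contributing any dimensions. ½ is a pure (dimensionless) number; changing or removing it would not affect dimensional consistency.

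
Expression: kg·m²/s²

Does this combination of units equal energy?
Yes

The expression kg·m²/s² has dimensions [L^2 M T^-2], which is exactly energy [L^2 M T^-2].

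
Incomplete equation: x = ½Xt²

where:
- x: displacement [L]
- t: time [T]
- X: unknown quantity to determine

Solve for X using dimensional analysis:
X = a (acceleration), dimensions [L T^-2]

x has dimensions [L]; the rest of the RHS (½ t²) has dimensions [T^2].
So X must have dimensions [L T^-2] — X = a (acceleration).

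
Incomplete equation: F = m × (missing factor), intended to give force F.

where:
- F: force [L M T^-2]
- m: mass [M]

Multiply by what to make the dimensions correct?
a (acceleration), dimensions [L T^-2]

F has dimensions [L M T^-2] and m has dimensions [M].
The missing factor must have dimensions [L M T^-2] / [M] = [L T^-2], i.e. acceleration (a).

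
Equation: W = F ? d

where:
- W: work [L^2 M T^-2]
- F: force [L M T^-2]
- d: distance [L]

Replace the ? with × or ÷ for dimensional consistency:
multiplication (×): W = F × d

W [L^2 M T^-2]; F [L M T^-2]; d [L].
F × d → [L^2 M T^-2] ✓
F ÷ d → [M T^-2] ✗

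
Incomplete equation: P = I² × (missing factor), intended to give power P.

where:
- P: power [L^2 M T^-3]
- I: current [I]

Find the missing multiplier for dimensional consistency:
R (resistance), dimensions [I^-2 L^2 M T^-3]

P has dimensions [L^2 M T^-3] and I² has dimensions [I^2].
The missing factor must have dimensions [L^2 M T^-3] / [I^2] = [I^-2 L^2 M T^-3], i.e. resistance (R).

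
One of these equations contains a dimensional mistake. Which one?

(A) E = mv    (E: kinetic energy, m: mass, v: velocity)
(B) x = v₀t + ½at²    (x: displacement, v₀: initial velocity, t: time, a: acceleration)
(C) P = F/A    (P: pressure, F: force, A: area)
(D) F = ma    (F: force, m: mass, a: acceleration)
(A) E = mv

The equation (A) E = mv is dimensionally incorrect.

LHS (E): [L^2 M T^-2]
RHS (mv): [L M T^-1] ✗

The dimensions do not match. The other three equations balance.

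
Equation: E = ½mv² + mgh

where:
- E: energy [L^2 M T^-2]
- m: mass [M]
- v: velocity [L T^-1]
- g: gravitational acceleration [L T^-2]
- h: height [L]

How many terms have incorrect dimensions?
0

LHS E: [L^2 M T^-2]
- ½mv²: [L^2 M T^-2] ✓
- mgh: [L^2 M T^-2] ✓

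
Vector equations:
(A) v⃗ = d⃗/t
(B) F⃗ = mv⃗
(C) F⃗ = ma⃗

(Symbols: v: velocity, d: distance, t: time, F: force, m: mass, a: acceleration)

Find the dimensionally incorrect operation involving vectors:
(B) F⃗ = mv⃗

(A) v⃗ = d⃗/t: LHS [L T^-1], RHS [L T^-1] ✓ — displacement (vector) divided by time (scalar)
(B) F⃗ = mv⃗: LHS [L M T^-2], RHS [L M T^-1] ✗ — mass times velocity is momentum, not force; should be ma⃗
(C) F⃗ = ma⃗: LHS [L M T^-2], RHS [L M T^-2] ✓ — Force and acceleration are vectors, mass is a scalar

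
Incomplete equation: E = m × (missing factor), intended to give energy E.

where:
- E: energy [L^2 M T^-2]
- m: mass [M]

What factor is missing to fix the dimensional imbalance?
v² (velocity squared), dimensions [L^2 T^-2]

E has dimensions [L^2 M T^-2] and m has dimensions [M].
The missing factor must have dimensions [L^2 M T^-2] / [M] = [L^2 T^-2], i.e. velocity squared (v²).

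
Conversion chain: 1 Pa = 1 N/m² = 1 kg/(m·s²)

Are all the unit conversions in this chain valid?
The chain is correct (no errors).

Correct: Pascal is Newton per square meter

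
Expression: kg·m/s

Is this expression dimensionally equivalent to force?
No

The expression kg·m/s has dimensions [L M T^-1], but force has dimensions [L M T^-2].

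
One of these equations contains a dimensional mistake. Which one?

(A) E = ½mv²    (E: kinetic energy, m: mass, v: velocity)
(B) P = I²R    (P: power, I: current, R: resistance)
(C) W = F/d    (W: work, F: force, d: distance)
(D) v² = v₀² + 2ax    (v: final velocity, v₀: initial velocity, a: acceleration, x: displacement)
(C) W = F/d

The equation (C) W = F/d is dimensionally incorrect.

LHS (W): [L^2 M T^-2]
RHS (F/d): [M T^-2] ✗

The dimensions do not match. The other three equations balance.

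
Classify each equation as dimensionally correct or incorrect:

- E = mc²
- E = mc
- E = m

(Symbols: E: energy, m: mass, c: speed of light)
Dimensionally correct: E = mc²
Dimensionally incorrect: E = mc, E = m
Ordered (correct first, then incorrect): E = mc², E = mc, E = m

- E = mc²: LHS [L^2 M T^-2], RHS [L^2 M T^-2] → correct ✓
- E = mc: LHS [L^2 M T^-2], RHS [L M T^-1] → incorrect ✗
- E = m: LHS [L^2 M T^-2], RHS [M] → incorrect ✗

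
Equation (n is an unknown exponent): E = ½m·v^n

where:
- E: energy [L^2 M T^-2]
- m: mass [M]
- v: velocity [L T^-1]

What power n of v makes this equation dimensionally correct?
n = 2

E has dimensions [L^2 M T^-2]; v has dimensions [L T^-1].
The rest of the RHS has dimensions [M], so v^n must supply [L^2 T^-2].
With n = 2: ½m·v^2 has dimensions [L^2 M T^-2], matching the LHS ✓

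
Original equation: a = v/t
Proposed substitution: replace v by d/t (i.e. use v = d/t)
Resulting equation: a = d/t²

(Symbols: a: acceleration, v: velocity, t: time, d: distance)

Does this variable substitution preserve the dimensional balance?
Yes

[v] = [L T^-1] and [d/t] = [L T^-1]. These match, so the substitution replaces a quantity by one of the same dimensions and the result a = d/t² has LHS [L T^-2] vs RHS [L T^-2] — still consistent.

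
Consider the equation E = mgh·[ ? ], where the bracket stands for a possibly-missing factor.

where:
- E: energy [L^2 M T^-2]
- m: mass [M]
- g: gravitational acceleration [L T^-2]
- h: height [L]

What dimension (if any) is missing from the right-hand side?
Nothing is missing — the bracketed factor must be dimensionless.

E has dimensions [L^2 M T^-2] and mgh already has dimensions [L^2 M T^-2], so E = mgh is dimensionally complete.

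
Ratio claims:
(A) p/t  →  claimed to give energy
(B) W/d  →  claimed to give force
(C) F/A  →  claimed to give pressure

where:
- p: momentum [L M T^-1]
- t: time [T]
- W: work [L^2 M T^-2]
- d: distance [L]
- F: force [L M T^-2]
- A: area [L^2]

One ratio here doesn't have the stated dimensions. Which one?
(A) p/t does not give energy

(A) p/t: [L M T^-2] ≠ energy [L^2 M T^-2] ✗
(B) W/d: [L M T^-2] = force [L M T^-2] ✓
(C) F/A: [L^-1 M T^-2] = pressure [L^-1 M T^-2] ✓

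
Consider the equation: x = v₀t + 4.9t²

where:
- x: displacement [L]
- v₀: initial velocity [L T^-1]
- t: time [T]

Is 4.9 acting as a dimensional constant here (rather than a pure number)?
Yes

x has dimensions [L], while t² alone has dimensions [T^2]. For the equation to balance, the factor 4.9 must carry dimensions [L T^-2] — it is a dimensional constant (a numerical value of a physical quantity with its units suppressed), not a pure number.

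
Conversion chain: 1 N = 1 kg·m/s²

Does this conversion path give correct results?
The chain is correct (no errors).

Correct: Newton is defined as kg·m/s²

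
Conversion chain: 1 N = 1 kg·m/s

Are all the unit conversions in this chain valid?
The chain is incorrect (it contains an error).

Incorrect: Newton is kg·m/s², not kg·m/s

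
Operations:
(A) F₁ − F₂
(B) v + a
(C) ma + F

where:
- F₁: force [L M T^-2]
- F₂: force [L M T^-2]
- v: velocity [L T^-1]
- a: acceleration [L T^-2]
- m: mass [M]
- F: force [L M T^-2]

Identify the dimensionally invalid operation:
(B) v + a

(A) F₁ − F₂: F₁ [L M T^-2] and F₂ [L M T^-2] — same dimensions ✓
(B) v + a: v [L T^-1] and a [L T^-2] — different dimensions cannot be added/subtracted ✗
(C) ma + F: ma [L M T^-2] and F [L M T^-2] — same dimensions ✓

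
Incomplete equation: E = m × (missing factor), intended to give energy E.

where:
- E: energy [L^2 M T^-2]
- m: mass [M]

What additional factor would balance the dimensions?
v² (velocity squared), dimensions [L^2 T^-2]

E has dimensions [L^2 M T^-2] and m has dimensions [M].
The missing factor must have dimensions [L^2 M T^-2] / [M] = [L^2 T^-2], i.e. velocity squared (v²).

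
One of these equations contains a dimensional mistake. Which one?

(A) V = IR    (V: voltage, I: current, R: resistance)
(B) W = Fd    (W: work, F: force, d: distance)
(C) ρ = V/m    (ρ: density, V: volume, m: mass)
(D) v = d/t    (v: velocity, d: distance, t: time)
(C) ρ = V/m

The equation (C) ρ = V/m is dimensionally incorrect.

LHS (ρ): [L^-3 M]
RHS (V/m): [L^3 M^-1] ✗

The dimensions do not match. The other three equations balance.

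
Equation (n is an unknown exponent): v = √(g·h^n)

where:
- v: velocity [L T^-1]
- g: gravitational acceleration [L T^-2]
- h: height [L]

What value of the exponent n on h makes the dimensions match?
n = 1

v has dimensions [L T^-1]; h has dimensions [L].
With n = 1: √(g·h^1) has dimensions [L T^-1], matching the LHS ✓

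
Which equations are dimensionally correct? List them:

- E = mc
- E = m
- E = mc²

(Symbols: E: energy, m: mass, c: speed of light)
Dimensionally correct: E = mc²
Dimensionally incorrect: E = mc, E = m
Ordered (correct first, then incorrect): E = mc², E = mc, E = m

- E = mc: LHS [L^2 M T^-2], RHS [L M T^-1] → incorrect ✗
- E = m: LHS [L^2 M T^-2], RHS [M] → incorrect ✗
- E = mc²: LHS [L^2 M T^-2], RHS [L^2 M T^-2] → correct ✓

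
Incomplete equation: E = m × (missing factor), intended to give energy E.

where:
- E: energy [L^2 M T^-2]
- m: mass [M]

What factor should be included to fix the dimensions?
v² (velocity squared), dimensions [L^2 T^-2]

E has dimensions [L^2 M T^-2] and m has dimensions [M].
The missing factor must have dimensions [L^2 M T^-2] / [M] = [L^2 T^-2], i.e. velocity squared (v²).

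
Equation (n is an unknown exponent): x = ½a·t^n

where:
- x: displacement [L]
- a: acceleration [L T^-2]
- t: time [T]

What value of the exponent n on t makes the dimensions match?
n = 2

x has dimensions [L]; t has dimensions [T].
The rest of the RHS has dimensions [L T^-2], so t^n must supply [T^2].
With n = 2: ½a·t^2 has dimensions [L], matching the LHS ✓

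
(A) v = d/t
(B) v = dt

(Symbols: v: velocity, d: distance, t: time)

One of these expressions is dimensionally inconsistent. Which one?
(B)

(A) v = d/t: LHS [L T^-1], RHS [L T^-1] ✓
(B) v = dt: LHS [L T^-1], RHS [L T] ✗

Expression (B) v = dt is dimensionally incorrect.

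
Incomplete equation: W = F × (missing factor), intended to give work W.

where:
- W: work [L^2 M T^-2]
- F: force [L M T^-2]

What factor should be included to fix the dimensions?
d (distance), dimensions [L]

W has dimensions [L^2 M T^-2] and F has dimensions [L M T^-2].
The missing factor must have dimensions [L^2 M T^-2] / [L M T^-2] = [L], i.e. distance (d).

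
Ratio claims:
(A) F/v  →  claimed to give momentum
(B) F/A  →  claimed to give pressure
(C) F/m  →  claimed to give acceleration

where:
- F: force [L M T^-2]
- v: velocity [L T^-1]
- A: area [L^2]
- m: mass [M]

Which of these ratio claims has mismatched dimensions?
(A) F/v does not give momentum

(A) F/v: [M T^-1] ≠ momentum [L M T^-1] ✗
(B) F/A: [L^-1 M T^-2] = pressure [L^-1 M T^-2] ✓
(C) F/m: [L T^-2] = acceleration [L T^-2] ✓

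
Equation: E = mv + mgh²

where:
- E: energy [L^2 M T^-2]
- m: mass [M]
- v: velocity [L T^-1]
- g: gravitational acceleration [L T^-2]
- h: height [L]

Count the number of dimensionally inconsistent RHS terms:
2

LHS E: [L^2 M T^-2]
- mv: [L M T^-1] ✗
- mgh²: [L^3 M T^-2] ✗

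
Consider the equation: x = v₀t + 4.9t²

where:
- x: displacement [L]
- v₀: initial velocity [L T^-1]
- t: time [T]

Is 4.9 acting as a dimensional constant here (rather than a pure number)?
Yes

x has dimensions [L], while t² alone has dimensions [T^2]. For the equation to balance, the factor 4.9 must carry dimensions [L T^-2] — it is a dimensional constant (a numerical value of a physical quantity with its units suppressed), not a pure number.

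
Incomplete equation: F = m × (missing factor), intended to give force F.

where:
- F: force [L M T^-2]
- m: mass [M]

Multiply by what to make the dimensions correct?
a (acceleration), dimensions [L T^-2]

F has dimensions [L M T^-2] and m has dimensions [M].
The missing factor must have dimensions [L M T^-2] / [M] = [L T^-2], i.e. acceleration (a).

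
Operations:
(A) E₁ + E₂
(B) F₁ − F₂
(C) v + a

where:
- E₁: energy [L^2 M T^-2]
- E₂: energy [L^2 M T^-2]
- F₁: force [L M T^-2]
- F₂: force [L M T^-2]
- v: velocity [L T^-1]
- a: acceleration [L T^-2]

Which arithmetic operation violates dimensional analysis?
(C) v + a

(A) E₁ + E₂: E₁ [L^2 M T^-2] and E₂ [L^2 M T^-2] — same dimensions ✓
(B) F₁ − F₂: F₁ [L M T^-2] and F₂ [L M T^-2] — same dimensions ✓
(C) v + a: v [L T^-1] and a [L T^-2] — different dimensions cannot be added/subtracted ✗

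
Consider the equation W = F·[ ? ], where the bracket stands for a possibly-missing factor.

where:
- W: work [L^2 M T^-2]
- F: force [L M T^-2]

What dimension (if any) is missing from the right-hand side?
[L] — length (e.g. a distance d)

W has dimensions [L^2 M T^-2]; F has dimensions [L M T^-2].
The bracketed factor must supply [L^2 M T^-2] / [L M T^-2] = [L].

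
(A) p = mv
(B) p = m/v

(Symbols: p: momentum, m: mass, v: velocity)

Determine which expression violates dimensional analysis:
(B)

(A) p = mv: LHS [L M T^-1], RHS [L M T^-1] ✓
(B) p = m/v: LHS [L M T^-1], RHS [L^-1 M T] ✗

Expression (B) p = m/v is dimensionally incorrect.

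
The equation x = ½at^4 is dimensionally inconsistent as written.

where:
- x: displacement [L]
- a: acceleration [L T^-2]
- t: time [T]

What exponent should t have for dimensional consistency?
The exponent of t should be 2: x = ½at^2

The LHS x has dimensions [L]; t has dimensions [T].
As written, the RHS ½at^4 (exponent 4 on t) has dimensions [L T^2], which does not match.
With exponent 2, the RHS ½at^2 has dimensions [L], matching the LHS.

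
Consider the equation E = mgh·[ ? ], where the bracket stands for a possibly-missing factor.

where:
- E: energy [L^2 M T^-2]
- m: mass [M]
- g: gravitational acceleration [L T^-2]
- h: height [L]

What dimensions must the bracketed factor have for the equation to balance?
Nothing is missing — the bracketed factor must be dimensionless.

E has dimensions [L^2 M T^-2] and mgh already has dimensions [L^2 M T^-2], so E = mgh is dimensionally complete.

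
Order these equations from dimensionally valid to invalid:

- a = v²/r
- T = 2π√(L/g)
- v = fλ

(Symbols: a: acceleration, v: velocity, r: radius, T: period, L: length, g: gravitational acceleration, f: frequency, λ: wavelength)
Dimensionally correct: a = v²/r, T = 2π√(L/g), v = fλ
Dimensionally incorrect: none
Ordered (correct first, then incorrect): a = v²/r, T = 2π√(L/g), v = fλ

- a = v²/r: LHS [L T^-2], RHS [L T^-2] → correct ✓
- T = 2π√(L/g): LHS [T], RHS [T] → correct ✓
- v = fλ: LHS [L T^-1], RHS [L T^-1] → correct ✓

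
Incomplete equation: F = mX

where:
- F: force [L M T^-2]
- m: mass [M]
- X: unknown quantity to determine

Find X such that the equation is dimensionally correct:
X = a (acceleration), dimensions [L T^-2]

F has dimensions [L M T^-2]; the rest of the RHS (m) has dimensions [M].
So X must have dimensions [L T^-2] — X = a (acceleration).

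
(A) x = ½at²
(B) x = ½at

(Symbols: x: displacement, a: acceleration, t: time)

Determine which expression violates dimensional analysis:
(B)

(A) x = ½at²: LHS [L], RHS [L] ✓
(B) x = ½at: LHS [L], RHS [L T^-1] ✗

Expression (B) x = ½at is dimensionally incorrect.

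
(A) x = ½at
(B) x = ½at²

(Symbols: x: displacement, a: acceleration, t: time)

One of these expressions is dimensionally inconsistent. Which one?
(A)

(A) x = ½at: LHS [L], RHS [L T^-1] ✗
(B) x = ½at²: LHS [L], RHS [L] ✓

Expression (A) x = ½at is dimensionally incorrect.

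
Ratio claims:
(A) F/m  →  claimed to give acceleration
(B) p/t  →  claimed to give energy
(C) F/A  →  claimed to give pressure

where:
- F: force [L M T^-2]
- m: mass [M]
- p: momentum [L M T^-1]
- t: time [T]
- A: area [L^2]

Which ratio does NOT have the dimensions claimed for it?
(B) p/t does not give energy

(A) F/m: [L T^-2] = acceleration [L T^-2] ✓
(B) p/t: [L M T^-2] ≠ energy [L^2 M T^-2] ✗
(C) F/A: [L^-1 M T^-2] = pressure [L^-1 M T^-2] ✓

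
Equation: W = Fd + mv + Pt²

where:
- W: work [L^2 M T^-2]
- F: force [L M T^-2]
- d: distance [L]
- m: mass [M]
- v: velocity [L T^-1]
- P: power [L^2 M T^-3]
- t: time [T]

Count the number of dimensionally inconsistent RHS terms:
2

LHS W: [L^2 M T^-2]
- Fd: [L^2 M T^-2] ✓
- mv: [L M T^-1] ✗
- Pt²: [L^2 M T^-1] ✗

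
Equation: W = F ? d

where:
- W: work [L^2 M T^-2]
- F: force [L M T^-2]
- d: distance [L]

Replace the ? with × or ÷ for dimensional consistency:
multiplication (×): W = F × d

W [L^2 M T^-2]; F [L M T^-2]; d [L].
F × d → [L^2 M T^-2] ✓
F ÷ d → [M T^-2] ✗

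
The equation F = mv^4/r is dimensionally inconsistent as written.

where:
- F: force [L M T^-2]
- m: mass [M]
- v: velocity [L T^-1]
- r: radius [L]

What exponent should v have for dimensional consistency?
The exponent of v should be 2: F = mv^2/r

The LHS F has dimensions [L M T^-2]; v has dimensions [L T^-1].
As written, the RHS mv^4/r (exponent 4 on v) has dimensions [L^3 M T^-4], which does not match.
With exponent 2, the RHS mv^2/r has dimensions [L M T^-2], matching the LHS.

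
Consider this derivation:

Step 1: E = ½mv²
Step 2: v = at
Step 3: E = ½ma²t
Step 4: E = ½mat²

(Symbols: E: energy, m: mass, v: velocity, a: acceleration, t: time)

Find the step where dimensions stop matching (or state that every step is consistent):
Step 3

Step 1: E = ½mv² → LHS [L^2 M T^-2], RHS [L^2 M T^-2] ✓
Step 2: v = at → LHS [L T^-1], RHS [L T^-1] ✓
Step 3: E = ½ma²t → LHS [L^2 M T^-2], RHS [L^2 M T^-3] ✗

The first dimensional inconsistency appears in step 3: E = ½ma²t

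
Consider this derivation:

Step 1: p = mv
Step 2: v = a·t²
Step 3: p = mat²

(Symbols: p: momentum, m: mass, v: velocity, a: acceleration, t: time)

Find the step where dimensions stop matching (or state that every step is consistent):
Step 2

Step 1: p = mv → LHS [L M T^-1], RHS [L M T^-1] ✓
Step 2: v = a·t² → LHS [L T^-1], RHS [L] ✗

The first dimensional inconsistency appears in step 2: v = a·t²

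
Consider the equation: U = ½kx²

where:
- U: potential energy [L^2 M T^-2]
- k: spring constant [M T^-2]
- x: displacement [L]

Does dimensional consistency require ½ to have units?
No

U has dimensions [L^2 M T^-2] and kx² already has dimensions [L^2 M T^-2], so the equation balances without ½ contributing any dimensions. ½ is a pure (dimensionless) number; changing or removing it would not affect dimensional consistency.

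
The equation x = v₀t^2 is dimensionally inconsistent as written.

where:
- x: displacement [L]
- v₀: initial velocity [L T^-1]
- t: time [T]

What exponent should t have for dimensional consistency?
The exponent of t should be 1: x = v₀t

The LHS x has dimensions [L]; t has dimensions [T].
As written, the RHS v₀t^2 (exponent 2 on t) has dimensions [L T], which does not match.
With exponent 1, the RHS v₀t has dimensions [L], matching the LHS.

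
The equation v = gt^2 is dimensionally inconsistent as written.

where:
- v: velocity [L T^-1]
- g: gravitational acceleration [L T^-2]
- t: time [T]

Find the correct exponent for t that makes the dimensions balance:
The exponent of t should be 1: v = gt

The LHS v has dimensions [L T^-1]; t has dimensions [T].
As written, the RHS gt^2 (exponent 2 on t) has dimensions [L], which does not match.
With exponent 1, the RHS gt has dimensions [L T^-1], matching the LHS.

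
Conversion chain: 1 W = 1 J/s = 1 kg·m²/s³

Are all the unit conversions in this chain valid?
The chain is correct (no errors).

Correct: Watt is Joule per second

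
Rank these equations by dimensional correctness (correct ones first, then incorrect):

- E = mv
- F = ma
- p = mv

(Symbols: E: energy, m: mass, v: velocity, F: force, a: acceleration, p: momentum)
Dimensionally correct: F = ma, p = mv
Dimensionally incorrect: E = mv
Ordered (correct first, then incorrect): F = ma, p = mv, E = mv

- E = mv: LHS [L^2 M T^-2], RHS [L M T^-1] → incorrect ✗
- F = ma: LHS [L M T^-2], RHS [L M T^-2] → correct ✓
- p = mv: LHS [L M T^-1], RHS [L M T^-1] → correct ✓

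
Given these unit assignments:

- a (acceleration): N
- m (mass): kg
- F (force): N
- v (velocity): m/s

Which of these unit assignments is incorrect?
a

The variable a (acceleration) should have units m/s², not N.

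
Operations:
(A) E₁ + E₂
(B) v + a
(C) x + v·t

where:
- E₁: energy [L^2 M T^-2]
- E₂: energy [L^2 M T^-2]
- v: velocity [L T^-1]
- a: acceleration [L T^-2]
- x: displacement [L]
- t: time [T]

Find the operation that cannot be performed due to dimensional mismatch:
(B) v + a

(A) E₁ + E₂: E₁ [L^2 M T^-2] and E₂ [L^2 M T^-2] — same dimensions ✓
(B) v + a: v [L T^-1] and a [L T^-2] — different dimensions cannot be added/subtracted ✗
(C) x + v·t: x [L] and v·t [L] — same dimensions ✓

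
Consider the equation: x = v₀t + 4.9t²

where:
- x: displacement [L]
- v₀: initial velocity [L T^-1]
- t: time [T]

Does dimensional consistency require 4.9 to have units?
Yes

x has dimensions [L], while t² alone has dimensions [T^2]. For the equation to balance, the factor 4.9 must carry dimensions [L T^-2] — it is a dimensional constant (a numerical value of a physical quantity with its units suppressed), not a pure number.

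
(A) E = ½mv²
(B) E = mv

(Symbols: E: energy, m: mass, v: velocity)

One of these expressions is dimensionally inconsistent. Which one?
(B)

(A) E = ½mv²: LHS [L^2 M T^-2], RHS [L^2 M T^-2] ✓
(B) E = mv: LHS [L^2 M T^-2], RHS [L M T^-1] ✗

Expression (B) E = mv is dimensionally incorrect.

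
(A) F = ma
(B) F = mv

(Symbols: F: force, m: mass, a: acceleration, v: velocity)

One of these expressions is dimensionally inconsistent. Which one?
(B)

(A) F = ma: LHS [L M T^-2], RHS [L M T^-2] ✓
(B) F = mv: LHS [L M T^-2], RHS [L M T^-1] ✗

Expression (B) F = mv is dimensionally incorrect.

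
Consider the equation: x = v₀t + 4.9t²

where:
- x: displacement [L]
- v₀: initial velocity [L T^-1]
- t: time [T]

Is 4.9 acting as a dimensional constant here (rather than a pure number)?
Yes

x has dimensions [L], while t² alone has dimensions [T^2]. For the equation to balance, the factor 4.9 must carry dimensions [L T^-2] — it is a dimensional constant (a numerical value of a physical quantity with its units suppressed), not a pure number.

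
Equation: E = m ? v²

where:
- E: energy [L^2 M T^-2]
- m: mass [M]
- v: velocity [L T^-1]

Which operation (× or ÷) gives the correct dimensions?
multiplication (×): E = m × v²

E [L^2 M T^-2]; m [M]; v² [L^2 T^-2].
m × v² → [L^2 M T^-2] ✓
m ÷ v² → [L^-2 M T^2] ✗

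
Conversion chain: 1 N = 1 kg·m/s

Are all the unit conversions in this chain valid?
The chain is incorrect (it contains an error).

Incorrect: Newton is kg·m/s², not kg·m/s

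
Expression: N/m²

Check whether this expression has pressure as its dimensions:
Yes

The expression N/m² has dimensions [L^-1 M T^-2], which is exactly pressure [L^-1 M T^-2].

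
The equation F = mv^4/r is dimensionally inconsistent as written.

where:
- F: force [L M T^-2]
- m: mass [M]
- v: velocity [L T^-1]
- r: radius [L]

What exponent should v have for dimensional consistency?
The exponent of v should be 2: F = mv^2/r

The LHS F has dimensions [L M T^-2]; v has dimensions [L T^-1].
As written, the RHS mv^4/r (exponent 4 on v) has dimensions [L^3 M T^-4], which does not match.
With exponent 2, the RHS mv^2/r has dimensions [L M T^-2], matching the LHS.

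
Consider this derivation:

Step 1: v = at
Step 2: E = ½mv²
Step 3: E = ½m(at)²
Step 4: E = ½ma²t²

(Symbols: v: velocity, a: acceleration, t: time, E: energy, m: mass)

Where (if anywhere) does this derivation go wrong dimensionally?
No step introduces an error — all steps are dimensionally consistent.

Step 1: v = at → LHS [L T^-1], RHS [L T^-1] ✓
Step 2: E = ½mv² → LHS [L^2 M T^-2], RHS [L^2 M T^-2] ✓
Step 3: E = ½m(at)² → LHS [L^2 M T^-2], RHS [L^2 M T^-2] ✓
Step 4: E = ½ma²t² → LHS [L^2 M T^-2], RHS [L^2 M T^-2] ✓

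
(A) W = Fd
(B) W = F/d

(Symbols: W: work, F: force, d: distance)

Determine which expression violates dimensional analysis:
(B)

(A) W = Fd: LHS [L^2 M T^-2], RHS [L^2 M T^-2] ✓
(B) W = F/d: LHS [L^2 M T^-2], RHS [M T^-2] ✗

Expression (B) W = F/d is dimensionally incorrect.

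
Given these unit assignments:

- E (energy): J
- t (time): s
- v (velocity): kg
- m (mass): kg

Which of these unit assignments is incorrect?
v

The variable v (velocity) should have units m/s, not kg.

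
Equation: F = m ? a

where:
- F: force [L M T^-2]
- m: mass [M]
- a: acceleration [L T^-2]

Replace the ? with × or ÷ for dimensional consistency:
multiplication (×): F = m × a

F [L M T^-2]; m [M]; a [L T^-2].
m × a → [L M T^-2] ✓
m ÷ a → [L^-1 M T^2] ✗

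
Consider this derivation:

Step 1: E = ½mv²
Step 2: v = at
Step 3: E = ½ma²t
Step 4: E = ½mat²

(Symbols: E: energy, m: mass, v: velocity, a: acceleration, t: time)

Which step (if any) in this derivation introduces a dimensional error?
Step 3

Step 1: E = ½mv² → LHS [L^2 M T^-2], RHS [L^2 M T^-2] ✓
Step 2: v = at → LHS [L T^-1], RHS [L T^-1] ✓
Step 3: E = ½ma²t → LHS [L^2 M T^-2], RHS [L^2 M T^-3] ✗

The first dimensional inconsistency appears in step 3: E = ½ma²t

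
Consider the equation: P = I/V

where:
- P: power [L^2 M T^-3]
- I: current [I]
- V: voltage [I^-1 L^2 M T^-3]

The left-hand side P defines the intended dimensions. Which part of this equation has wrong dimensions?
The right-hand side term I/V

P has dimensions [L^2 M T^-3], but I/V has dimensions [I^2 L^-2 M^-1 T^3], so the term I/V is dimensionally wrong for P.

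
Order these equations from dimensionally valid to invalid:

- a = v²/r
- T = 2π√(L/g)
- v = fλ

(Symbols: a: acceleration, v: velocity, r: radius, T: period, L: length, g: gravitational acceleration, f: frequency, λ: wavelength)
Dimensionally correct: a = v²/r, T = 2π√(L/g), v = fλ
Dimensionally incorrect: none
Ordered (correct first, then incorrect): a = v²/r, T = 2π√(L/g), v = fλ

- a = v²/r: LHS [L T^-2], RHS [L T^-2] → correct ✓
- T = 2π√(L/g): LHS [T], RHS [T] → correct ✓
- v = fλ: LHS [L T^-1], RHS [L T^-1] → correct ✓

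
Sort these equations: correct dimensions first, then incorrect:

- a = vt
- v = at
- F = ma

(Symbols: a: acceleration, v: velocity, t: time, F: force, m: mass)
Dimensionally correct: v = at, F = ma
Dimensionally incorrect: a = vt
Ordered (correct first, then incorrect): v = at, F = ma, a = vt

- a = vt: LHS [L T^-2], RHS [L] → incorrect ✗
- v = at: LHS [L T^-1], RHS [L T^-1] → correct ✓
- F = ma: LHS [L M T^-2], RHS [L M T^-2] → correct ✓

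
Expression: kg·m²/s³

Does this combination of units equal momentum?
No

The expression kg·m²/s³ has dimensions [L^2 M T^-3], but momentum has dimensions [L M T^-1].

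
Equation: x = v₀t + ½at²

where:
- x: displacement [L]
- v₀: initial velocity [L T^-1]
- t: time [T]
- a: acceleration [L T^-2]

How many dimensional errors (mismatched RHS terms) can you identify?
0

LHS x: [L]
- v₀t: [L] ✓
- ½at²: [L] ✓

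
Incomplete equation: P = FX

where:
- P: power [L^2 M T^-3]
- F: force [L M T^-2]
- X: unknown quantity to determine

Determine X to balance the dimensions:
X = v (velocity), dimensions [L T^-1]

P has dimensions [L^2 M T^-3]; the rest of the RHS (F) has dimensions [L M T^-2].
So X must have dimensions [L T^-1] — X = v (velocity).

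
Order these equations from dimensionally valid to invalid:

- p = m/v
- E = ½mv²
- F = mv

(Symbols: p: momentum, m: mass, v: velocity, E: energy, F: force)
Dimensionally correct: E = ½mv²
Dimensionally incorrect: p = m/v, F = mv
Ordered (correct first, then incorrect): E = ½mv², p = m/v, F = mv

- p = m/v: LHS [L M T^-1], RHS [L^-1 M T] → incorrect ✗
- E = ½mv²: LHS [L^2 M T^-2], RHS [L^2 M T^-2] → correct ✓
- F = mv: LHS [L M T^-2], RHS [L M T^-1] → incorrect ✗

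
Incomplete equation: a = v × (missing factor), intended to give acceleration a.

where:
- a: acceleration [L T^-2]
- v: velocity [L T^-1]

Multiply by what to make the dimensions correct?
1/t (inverse time), dimensions [T^-1]

a has dimensions [L T^-2] and v has dimensions [L T^-1].
The missing factor must have dimensions [L T^-2] / [L T^-1] = [T^-1], i.e. inverse time (1/t).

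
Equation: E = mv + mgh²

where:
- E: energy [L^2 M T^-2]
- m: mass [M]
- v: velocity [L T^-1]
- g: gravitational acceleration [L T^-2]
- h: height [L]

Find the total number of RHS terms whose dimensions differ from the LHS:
2

LHS E: [L^2 M T^-2]
- mv: [L M T^-1] ✗
- mgh²: [L^3 M T^-2] ✗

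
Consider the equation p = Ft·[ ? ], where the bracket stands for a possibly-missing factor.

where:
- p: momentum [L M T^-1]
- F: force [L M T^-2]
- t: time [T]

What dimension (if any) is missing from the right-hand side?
Nothing is missing — the bracketed factor must be dimensionless.

p has dimensions [L M T^-1] and Ft already has dimensions [L M T^-1], so p = Ft is dimensionally complete.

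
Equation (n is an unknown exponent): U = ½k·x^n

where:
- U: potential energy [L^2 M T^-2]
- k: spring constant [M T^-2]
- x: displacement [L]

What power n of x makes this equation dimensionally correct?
n = 2

U has dimensions [L^2 M T^-2]; x has dimensions [L].
The rest of the RHS has dimensions [M T^-2], so x^n must supply [L^2].
With n = 2: ½k·x^2 has dimensions [L^2 M T^-2], matching the LHS ✓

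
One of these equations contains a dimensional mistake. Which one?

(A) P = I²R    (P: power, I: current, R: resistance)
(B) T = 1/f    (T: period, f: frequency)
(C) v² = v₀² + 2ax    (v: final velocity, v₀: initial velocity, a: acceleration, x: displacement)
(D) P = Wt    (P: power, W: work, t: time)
(D) P = Wt

The equation (D) P = Wt is dimensionally incorrect.

LHS (P): [L^2 M T^-3]
RHS (Wt): [L^2 M T^-1] ✗

The dimensions do not match. The other three equations balance.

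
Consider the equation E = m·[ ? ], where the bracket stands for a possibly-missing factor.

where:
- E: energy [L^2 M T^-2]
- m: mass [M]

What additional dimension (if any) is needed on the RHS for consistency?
[L^2 T^-2] — velocity squared (e.g. v²)

E has dimensions [L^2 M T^-2]; m has dimensions [M].
The bracketed factor must supply [L^2 M T^-2] / [M] = [L^2 T^-2].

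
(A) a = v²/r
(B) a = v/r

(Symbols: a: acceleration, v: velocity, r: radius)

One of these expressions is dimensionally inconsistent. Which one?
(B)

(A) a = v²/r: LHS [L T^-2], RHS [L T^-2] ✓
(B) a = v/r: LHS [L T^-2], RHS [T^-1] ✗

Expression (B) a = v/r is dimensionally incorrect.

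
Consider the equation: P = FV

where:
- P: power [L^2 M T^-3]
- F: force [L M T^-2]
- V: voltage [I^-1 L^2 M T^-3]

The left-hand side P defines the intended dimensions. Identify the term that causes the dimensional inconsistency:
The right-hand side term FV

P has dimensions [L^2 M T^-3], but FV has dimensions [I^-1 L^3 M^2 T^-5], so the term FV is dimensionally wrong for P.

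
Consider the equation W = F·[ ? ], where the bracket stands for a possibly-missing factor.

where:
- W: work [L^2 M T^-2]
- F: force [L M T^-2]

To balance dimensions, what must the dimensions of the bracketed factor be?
[L] — length (e.g. a distance d)

W has dimensions [L^2 M T^-2]; F has dimensions [L M T^-2].
The bracketed factor must supply [L^2 M T^-2] / [L M T^-2] = [L].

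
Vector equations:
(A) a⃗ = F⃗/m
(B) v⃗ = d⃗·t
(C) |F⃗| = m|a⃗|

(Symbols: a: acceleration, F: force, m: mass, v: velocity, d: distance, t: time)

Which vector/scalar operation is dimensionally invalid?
(B) v⃗ = d⃗·t

(A) a⃗ = F⃗/m: LHS [L T^-2], RHS [L T^-2] ✓ — force (vector) divided by mass (scalar)
(B) v⃗ = d⃗·t: LHS [L T^-1], RHS [L T] ✗ — velocity is displacement per time; should be d⃗/t
(C) |F⃗| = m|a⃗|: LHS [L M T^-2], RHS [L M T^-2] ✓ — magnitudes of vectors are scalars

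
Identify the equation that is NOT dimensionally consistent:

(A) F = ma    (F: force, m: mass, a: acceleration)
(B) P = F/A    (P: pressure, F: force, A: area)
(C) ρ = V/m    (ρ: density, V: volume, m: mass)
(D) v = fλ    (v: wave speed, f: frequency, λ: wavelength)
(C) ρ = V/m

The equation (C) ρ = V/m is dimensionally incorrect.

LHS (ρ): [L^-3 M]
RHS (V/m): [L^3 M^-1] ✗

The dimensions do not match. The other three equations balance.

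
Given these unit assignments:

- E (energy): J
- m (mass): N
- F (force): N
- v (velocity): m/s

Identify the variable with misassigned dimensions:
m

The variable m (mass) should have units kg, not N.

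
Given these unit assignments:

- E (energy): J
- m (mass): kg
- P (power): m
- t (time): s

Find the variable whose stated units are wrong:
P

The variable P (power) should have units W, not m.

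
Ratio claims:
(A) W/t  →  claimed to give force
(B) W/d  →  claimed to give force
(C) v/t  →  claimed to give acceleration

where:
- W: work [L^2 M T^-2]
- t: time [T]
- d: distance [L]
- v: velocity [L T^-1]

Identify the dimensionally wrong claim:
(A) W/t does not give force

(A) W/t: [L^2 M T^-3] ≠ force [L M T^-2] ✗
(B) W/d: [L M T^-2] = force [L M T^-2] ✓
(C) v/t: [L T^-2] = acceleration [L T^-2] ✓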